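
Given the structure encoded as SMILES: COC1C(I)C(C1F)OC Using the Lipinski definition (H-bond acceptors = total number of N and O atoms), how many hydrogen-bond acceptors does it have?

2

N atoms: 0; O atoms: 2.
Lipinski HBA = 0 + 2 = 2.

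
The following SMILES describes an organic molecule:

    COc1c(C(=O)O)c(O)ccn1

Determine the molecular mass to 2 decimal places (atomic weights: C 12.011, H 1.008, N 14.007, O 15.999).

First, the molecular formula is C7H7NO4 (counting implicit H from valence).
  C: 7 × 12.011 = 84.077
  H: 7 × 1.008 = 7.056
  N: 1 × 14.007 = 14.007
  O: 4 × 15.999 = 63.996
Sum: 7×12.011 + 7×1.008 + 1×14.007 + 4×15.999 = 169.136 → 169.14 g/mol.

169.14 g/mol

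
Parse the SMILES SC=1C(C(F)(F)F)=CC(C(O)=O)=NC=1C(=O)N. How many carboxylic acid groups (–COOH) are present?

1

The carboxylic acid motif appears at heavy-atom position 10 in the SMILES.
Other groups present: 1 amide, 1 thiol.
Carboxylic acid count: 1.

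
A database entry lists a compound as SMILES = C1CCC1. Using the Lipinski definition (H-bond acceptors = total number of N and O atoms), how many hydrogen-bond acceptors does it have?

0

N atoms: 0; O atoms: 0.
Lipinski HBA = 0 + 0 = 0.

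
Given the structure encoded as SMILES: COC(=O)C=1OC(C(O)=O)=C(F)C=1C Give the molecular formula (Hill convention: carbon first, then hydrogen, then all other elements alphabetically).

C8H7FO5

Walk through each heavy atom and fill implicit hydrogens from standard valence (C 4, N 3, O 2, S 2, halogen 1):
  atom 1: C, bond orders sum to 1 (valence 4) → 3 H
  atom 2: O, bond orders sum to 2 (valence 2) → 0 H
  atom 3: C, bond orders sum to 4 (valence 4) → 0 H
  atom 4: O, bond orders sum to 2 (valence 2) → 0 H
  atom 5: C, bond orders sum to 4 (valence 4) → 0 H
  atom 6: O, bond orders sum to 2 (valence 2) → 0 H
  atom 7: C, bond orders sum to 4 (valence 4) → 0 H
  atom 8: C, bond orders sum to 4 (valence 4) → 0 H
  atom 9: O, bond orders sum to 1 (valence 2) → 1 H
  atom 10: O, bond orders sum to 2 (valence 2) → 0 H
  atom 11: C, bond orders sum to 4 (valence 4) → 0 H
  atom 12: F (halogen, monovalent) → 0 H
  atom 13: C, bond orders sum to 4 (valence 4) → 0 H
  atom 14: C, bond orders sum to 1 (valence 4) → 3 H
Totals → C:8, H:7, F:1, O:5.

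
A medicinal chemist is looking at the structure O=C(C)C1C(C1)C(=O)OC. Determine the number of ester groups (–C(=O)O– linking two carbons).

The ester motif appears at heavy-atom position 7 in the SMILES.
Other groups present: 1 ketone.
Ester count: 1.

1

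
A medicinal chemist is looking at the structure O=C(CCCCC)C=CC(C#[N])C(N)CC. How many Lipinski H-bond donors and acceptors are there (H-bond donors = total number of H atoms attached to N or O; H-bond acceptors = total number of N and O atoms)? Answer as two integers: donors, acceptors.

Donors: find every N or O and count the H atoms it carries.
  atom 1 (O): bond orders sum to 2 → 0 H
  atom 12 (N): bond orders sum to 3 → 0 H
  atom 14 (N): bond orders sum to 1 → 2 H
Lipinski HBD = 2.
Acceptors: N atoms = 2, O atoms = 1 → HBA = 3.

2, 3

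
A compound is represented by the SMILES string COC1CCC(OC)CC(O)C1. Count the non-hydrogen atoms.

12

Every atom symbol written in the SMILES (organic subset) is one heavy atom; implicit H are not written.
Heavy atoms by element → C:9, O:3.
Total: 12.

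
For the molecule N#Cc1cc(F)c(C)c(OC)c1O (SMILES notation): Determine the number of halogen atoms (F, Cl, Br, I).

Halogen atoms appear at heavy-atom position 6 (1×F).
Other groups present: 1 ether, 1 hydroxyl, 1 nitrile.
Halogen count: 1.

1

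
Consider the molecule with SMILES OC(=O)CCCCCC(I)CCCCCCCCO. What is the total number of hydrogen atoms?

29

Walk through each heavy atom and fill implicit hydrogens from standard valence (C 4, N 3, O 2, S 2, halogen 1):
  atom 1: O, bond orders sum to 1 (valence 2) → 1 H
  atom 2: C, bond orders sum to 4 (valence 4) → 0 H
  atom 3: O, bond orders sum to 2 (valence 2) → 0 H
  atom 4: C, bond orders sum to 2 (valence 4) → 2 H
  atom 5: C, bond orders sum to 2 (valence 4) → 2 H
  atom 6: C, bond orders sum to 2 (valence 4) → 2 H
  atom 7: C, bond orders sum to 2 (valence 4) → 2 H
  atom 8: C, bond orders sum to 2 (valence 4) → 2 H
  atom 9: C, bond orders sum to 3 (valence 4) → 1 H
  atom 10: I (halogen, monovalent) → 0 H
  atom 11: C, bond orders sum to 2 (valence 4) → 2 H
  atom 12: C, bond orders sum to 2 (valence 4) → 2 H
  atom 13: C, bond orders sum to 2 (valence 4) → 2 H
  atom 14: C, bond orders sum to 2 (valence 4) → 2 H
  atom 15: C, bond orders sum to 2 (valence 4) → 2 H
  atom 16: C, bond orders sum to 2 (valence 4) → 2 H
  atom 17: C, bond orders sum to 2 (valence 4) → 2 H
  atom 18: C, bond orders sum to 2 (valence 4) → 2 H
  atom 19: O, bond orders sum to 1 (valence 2) → 1 H
Total hydrogens: 29.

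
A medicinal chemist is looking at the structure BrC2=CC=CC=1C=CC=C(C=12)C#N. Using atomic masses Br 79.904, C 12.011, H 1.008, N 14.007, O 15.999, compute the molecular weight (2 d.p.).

232.08 g/mol

First, the molecular formula is C11H6BrN (counting implicit H from valence).
  Br: 1 × 79.904 = 79.904
  C: 11 × 12.011 = 132.121
  H: 6 × 1.008 = 6.048
  N: 1 × 14.007 = 14.007
Sum: 1×79.904 + 11×12.011 + 6×1.008 + 1×14.007 = 232.080 → 232.08 g/mol.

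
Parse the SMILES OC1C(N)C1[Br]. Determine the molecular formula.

C3H6BrNO

Walk through each heavy atom and fill implicit hydrogens from standard valence (C 4, N 3, O 2, S 2, halogen 1):
  atom 1: O, bond orders sum to 1 (valence 2) → 1 H
  atom 2: C, bond orders sum to 3 (valence 4) → 1 H
  atom 3: C, bond orders sum to 3 (valence 4) → 1 H
  atom 4: N, bond orders sum to 1 (valence 3) → 2 H
  atom 5: C, bond orders sum to 3 (valence 4) → 1 H
  atom 6: Br with explicit H count 0
Totals → C:3, H:6, Br:1, N:1, O:1.
In Hill order: C3H6BrNO.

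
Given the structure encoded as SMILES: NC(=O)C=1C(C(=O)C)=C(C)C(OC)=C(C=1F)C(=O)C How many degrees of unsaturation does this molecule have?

7

Degree of unsaturation = (number of rings) + (number of π bonds).
Ring closures in the SMILES: 1.
π bonds: 6 double bonds (each 1 DoU) → 6 DoU from unsaturation.
Total DoU = 1 + 6 = 7.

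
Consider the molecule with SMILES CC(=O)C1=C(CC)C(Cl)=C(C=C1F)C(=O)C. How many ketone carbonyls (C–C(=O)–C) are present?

The ketone motif appears at heavy-atom positions 2, 14 in the SMILES.
Ketone count: 2.

2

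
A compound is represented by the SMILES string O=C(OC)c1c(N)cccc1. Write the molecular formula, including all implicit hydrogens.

C8H9NO2

Walk through each heavy atom and fill implicit hydrogens from standard valence (C 4, N 3, O 2, S 2, halogen 1); for lowercase aromatic atoms, an aromatic c carries 1 H when it has two neighbours and 0 H with three, and aromatic n carries 0 H:
  atom 1: O, bond orders sum to 2 (valence 2) → 0 H
  atom 2: C, bond orders sum to 4 (valence 4) → 0 H
  atom 3: O, bond orders sum to 2 (valence 2) → 0 H
  atom 4: C, bond orders sum to 1 (valence 4) → 3 H
  atom 5: aromatic c, 3 neighbours → 0 H
  atom 6: aromatic c, 3 neighbours → 0 H
  atom 7: N, bond orders sum to 1 (valence 3) → 2 H
  atom 8: aromatic c, 2 neighbours → 1 H
  atom 9: aromatic c, 2 neighbours → 1 H
  atom 10: aromatic c, 2 neighbours → 1 H
  atom 11: aromatic c, 2 neighbours → 1 H
Totals → C:8, H:9, N:1, O:2.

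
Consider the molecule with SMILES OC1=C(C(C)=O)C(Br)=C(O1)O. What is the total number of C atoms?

Count every carbon token in the SMILES (each C, including those in ring-closure positions and inside branches).
Carbon count: 6.

6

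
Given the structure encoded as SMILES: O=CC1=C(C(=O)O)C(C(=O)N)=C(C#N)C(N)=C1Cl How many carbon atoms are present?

Count every carbon token in the SMILES (each C, including those in ring-closure positions and inside branches).
Carbon count: 10.

10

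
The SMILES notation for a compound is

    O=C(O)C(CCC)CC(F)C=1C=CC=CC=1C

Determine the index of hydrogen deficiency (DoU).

Molecular formula: C14H19FO2.
DoU = (2C + 2 + N − H − X) / 2, where X is the halogen count and O/S are ignored.
    = (2·14 + 2 + 0 − 19 − 1) / 2 = 10 / 2 = 5.

5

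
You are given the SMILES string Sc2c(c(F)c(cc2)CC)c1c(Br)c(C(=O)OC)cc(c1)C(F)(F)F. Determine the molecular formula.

Walk through each heavy atom and fill implicit hydrogens from standard valence (C 4, N 3, O 2, S 2, halogen 1); for lowercase aromatic atoms, an aromatic c carries 1 H when it has two neighbours and 0 H with three, and aromatic n carries 0 H:
  atom 1: S, bond orders sum to 1 (valence 2) → 1 H
  atom 2: aromatic c, 3 neighbours → 0 H
  atom 3: aromatic c, 3 neighbours → 0 H
  atom 4: aromatic c, 3 neighbours → 0 H
  atom 5: F (halogen, monovalent) → 0 H
  atom 6: aromatic c, 3 neighbours → 0 H
  atom 7: aromatic c, 2 neighbours → 1 H
  atom 8: aromatic c, 2 neighbours → 1 H
  atom 9: C, bond orders sum to 2 (valence 4) → 2 H
  atom 10: C, bond orders sum to 1 (valence 4) → 3 H
  atom 11: aromatic c, 3 neighbours → 0 H
  atom 12: aromatic c, 3 neighbours → 0 H
  atom 13: Br (halogen, monovalent) → 0 H
  atom 14: aromatic c, 3 neighbours → 0 H
  atom 15: C, bond orders sum to 4 (valence 4) → 0 H
  atom 16: O, bond orders sum to 2 (valence 2) → 0 H
  atom 17: O, bond orders sum to 2 (valence 2) → 0 H
  atom 18: C, bond orders sum to 1 (valence 4) → 3 H
  atom 19: aromatic c, 2 neighbours → 1 H
  atom 20: aromatic c, 3 neighbours → 0 H
  atom 21: aromatic c, 2 neighbours → 1 H
  atom 22: C, bond orders sum to 4 (valence 4) → 0 H
  atom 23: F (halogen, monovalent) → 0 H
  atom 24: F (halogen, monovalent) → 0 H
  atom 25: F (halogen, monovalent) → 0 H
Totals → C:17, H:13, Br:1, F:4, O:2, S:1.

C17H13BrF4O2S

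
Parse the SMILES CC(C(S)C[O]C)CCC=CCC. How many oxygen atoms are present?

Scan the SMILES for O atoms (remember two-letter symbols like Cl and Br are single atoms).
Oxygen count: 1.

1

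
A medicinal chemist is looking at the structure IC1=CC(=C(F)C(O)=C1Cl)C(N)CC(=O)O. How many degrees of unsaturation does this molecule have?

5

Degree of unsaturation = (number of rings) + (number of π bonds).
Ring closures in the SMILES: 1.
π bonds: 4 double bonds (each 1 DoU) → 4 DoU from unsaturation.
Total DoU = 1 + 4 = 5.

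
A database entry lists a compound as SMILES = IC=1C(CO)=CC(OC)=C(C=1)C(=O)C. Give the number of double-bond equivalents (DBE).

5

Molecular formula: C10H11IO3.
DoU = (2C + 2 + N − H − X) / 2, where X is the halogen count and O/S are ignored.
    = (2·10 + 2 + 0 − 11 − 1) / 2 = 10 / 2 = 5.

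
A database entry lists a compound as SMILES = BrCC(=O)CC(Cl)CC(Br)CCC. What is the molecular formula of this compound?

C9H15Br2ClO

Walk through each heavy atom and fill implicit hydrogens from standard valence (C 4, N 3, O 2, S 2, halogen 1):
  atom 1: Br (halogen, monovalent) → 0 H
  atom 2: C, bond orders sum to 2 (valence 4) → 2 H
  atom 3: C, bond orders sum to 4 (valence 4) → 0 H
  atom 4: O, bond orders sum to 2 (valence 2) → 0 H
  atom 5: C, bond orders sum to 2 (valence 4) → 2 H
  atom 6: C, bond orders sum to 3 (valence 4) → 1 H
  atom 7: Cl (halogen, monovalent) → 0 H
  atom 8: C, bond orders sum to 2 (valence 4) → 2 H
  atom 9: C, bond orders sum to 3 (valence 4) → 1 H
  atom 10: Br (halogen, monovalent) → 0 H
  atom 11: C, bond orders sum to 2 (valence 4) → 2 H
  atom 12: C, bond orders sum to 2 (valence 4) → 2 H
  atom 13: C, bond orders sum to 1 (valence 4) → 3 H
Totals → C:9, H:15, Br:2, Cl:1, O:1.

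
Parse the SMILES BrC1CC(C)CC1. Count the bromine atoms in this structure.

1

Scan the SMILES for Br atoms (remember two-letter symbols like Cl and Br are single atoms).
Bromine count: 1.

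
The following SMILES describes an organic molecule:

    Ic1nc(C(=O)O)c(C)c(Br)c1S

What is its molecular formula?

Walk through each heavy atom and fill implicit hydrogens from standard valence (C 4, N 3, O 2, S 2, halogen 1); for lowercase aromatic atoms, an aromatic c carries 1 H when it has two neighbours and 0 H with three, and aromatic n carries 0 H:
  atom 1: I (halogen, monovalent) → 0 H
  atom 2: aromatic c, 3 neighbours → 0 H
  atom 3: aromatic n, 2 neighbours → 0 H
  atom 4: aromatic c, 3 neighbours → 0 H
  atom 5: C, bond orders sum to 4 (valence 4) → 0 H
  atom 6: O, bond orders sum to 2 (valence 2) → 0 H
  atom 7: O, bond orders sum to 1 (valence 2) → 1 H
  atom 8: aromatic c, 3 neighbours → 0 H
  atom 9: C, bond orders sum to 1 (valence 4) → 3 H
  atom 10: aromatic c, 3 neighbours → 0 H
  atom 11: Br (halogen, monovalent) → 0 H
  atom 12: aromatic c, 3 neighbours → 0 H
  atom 13: S, bond orders sum to 1 (valence 2) → 1 H
Totals → C:7, H:5, Br:1, I:1, N:1, O:2, S:1.
In Hill order: C7H5BrINO2S.

C7H5BrINO2S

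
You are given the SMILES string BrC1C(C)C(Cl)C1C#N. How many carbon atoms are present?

Count every carbon token in the SMILES (each C, including those in ring-closure positions and inside branches).
Carbon count: 6.

6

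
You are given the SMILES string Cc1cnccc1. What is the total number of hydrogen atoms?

Walk through each heavy atom and fill implicit hydrogens from standard valence (C 4, N 3, O 2, S 2, halogen 1); for lowercase aromatic atoms, an aromatic c carries 1 H when it has two neighbours and 0 H with three, and aromatic n carries 0 H:
  atom 1: C, bond orders sum to 1 (valence 4) → 3 H
  atom 2: aromatic c, 3 neighbours → 0 H
  atom 3: aromatic c, 2 neighbours → 1 H
  atom 4: aromatic n, 2 neighbours → 0 H
  atom 5: aromatic c, 2 neighbours → 1 H
  atom 6: aromatic c, 2 neighbours → 1 H
  atom 7: aromatic c, 2 neighbours → 1 H
Total hydrogens: 7.

7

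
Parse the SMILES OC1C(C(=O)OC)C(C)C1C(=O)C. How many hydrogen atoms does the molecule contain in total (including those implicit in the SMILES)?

14

Walk through each heavy atom and fill implicit hydrogens from standard valence (C 4, N 3, O 2, S 2, halogen 1):
  atom 1: O, bond orders sum to 1 (valence 2) → 1 H
  atom 2: C, bond orders sum to 3 (valence 4) → 1 H
  atom 3: C, bond orders sum to 3 (valence 4) → 1 H
  atom 4: C, bond orders sum to 4 (valence 4) → 0 H
  atom 5: O, bond orders sum to 2 (valence 2) → 0 H
  atom 6: O, bond orders sum to 2 (valence 2) → 0 H
  atom 7: C, bond orders sum to 1 (valence 4) → 3 H
  atom 8: C, bond orders sum to 3 (valence 4) → 1 H
  atom 9: C, bond orders sum to 1 (valence 4) → 3 H
  atom 10: C, bond orders sum to 3 (valence 4) → 1 H
  atom 11: C, bond orders sum to 4 (valence 4) → 0 H
  atom 12: O, bond orders sum to 2 (valence 2) → 0 H
  atom 13: C, bond orders sum to 1 (valence 4) → 3 H
Total hydrogens: 14.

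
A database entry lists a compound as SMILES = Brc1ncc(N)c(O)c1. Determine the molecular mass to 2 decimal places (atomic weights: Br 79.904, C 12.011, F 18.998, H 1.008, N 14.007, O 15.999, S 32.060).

189.01 g/mol

First, the molecular formula is C5H5BrN2O (counting implicit H from valence).
  Br: 1 × 79.904 = 79.904
  C: 5 × 12.011 = 60.055
  H: 5 × 1.008 = 5.040
  N: 2 × 14.007 = 28.014
  O: 1 × 15.999 = 15.999
Sum: 1×79.904 + 5×12.011 + 5×1.008 + 2×14.007 + 1×15.999 = 189.012 → 189.01 g/mol.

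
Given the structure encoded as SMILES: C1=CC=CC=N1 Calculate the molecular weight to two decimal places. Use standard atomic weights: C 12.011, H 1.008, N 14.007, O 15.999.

79.10 g/mol

First, the molecular formula is C5H5N (counting implicit H from valence).
  C: 5 × 12.011 = 60.055
  H: 5 × 1.008 = 5.040
  N: 1 × 14.007 = 14.007
Sum: 5×12.011 + 5×1.008 + 1×14.007 = 79.102 → 79.10 g/mol.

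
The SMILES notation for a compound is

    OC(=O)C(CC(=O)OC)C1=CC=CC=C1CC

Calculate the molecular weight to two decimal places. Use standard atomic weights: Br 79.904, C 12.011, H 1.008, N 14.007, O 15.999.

First, the molecular formula is C13H16O4 (counting implicit H from valence).
  C: 13 × 12.011 = 156.143
  H: 16 × 1.008 = 16.128
  O: 4 × 15.999 = 63.996
Sum: 13×12.011 + 16×1.008 + 4×15.999 = 236.267 → 236.27 g/mol.

236.27 g/mol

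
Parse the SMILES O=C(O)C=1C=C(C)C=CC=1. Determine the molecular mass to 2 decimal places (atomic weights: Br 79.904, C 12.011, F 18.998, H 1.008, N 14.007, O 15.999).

136.15 g/mol

First, the molecular formula is C8H8O2 (counting implicit H from valence).
  C: 8 × 12.011 = 96.088
  H: 8 × 1.008 = 8.064
  O: 2 × 15.999 = 31.998
Sum: 8×12.011 + 8×1.008 + 2×15.999 = 136.150 → 136.15 g/mol.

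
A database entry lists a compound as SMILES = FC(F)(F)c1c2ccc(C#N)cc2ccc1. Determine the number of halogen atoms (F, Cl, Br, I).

3

Halogen atoms appear at heavy-atom positions 1, 3, 4 (3×F).
Other groups present: 1 nitrile.
Halogen count: 3.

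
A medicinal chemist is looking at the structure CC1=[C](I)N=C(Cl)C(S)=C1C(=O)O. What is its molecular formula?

Walk through each heavy atom and fill implicit hydrogens from standard valence (C 4, N 3, O 2, S 2, halogen 1):
  atom 1: C, bond orders sum to 1 (valence 4) → 3 H
  atom 2: C, bond orders sum to 4 (valence 4) → 0 H
  atom 3: C with explicit H count 0
  atom 4: I (halogen, monovalent) → 0 H
  atom 5: N, bond orders sum to 3 (valence 3) → 0 H
  atom 6: C, bond orders sum to 4 (valence 4) → 0 H
  atom 7: Cl (halogen, monovalent) → 0 H
  atom 8: C, bond orders sum to 4 (valence 4) → 0 H
  atom 9: S, bond orders sum to 1 (valence 2) → 1 H
  atom 10: C, bond orders sum to 4 (valence 4) → 0 H
  atom 11: C, bond orders sum to 4 (valence 4) → 0 H
  atom 12: O, bond orders sum to 2 (valence 2) → 0 H
  atom 13: O, bond orders sum to 1 (valence 2) → 1 H
Totals → C:7, H:5, Cl:1, I:1, N:1, O:2, S:1.
In Hill order: C7H5ClINO2S.

C7H5ClINO2S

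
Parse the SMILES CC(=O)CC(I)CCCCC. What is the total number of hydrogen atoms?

17

Walk through each heavy atom and fill implicit hydrogens from standard valence (C 4, N 3, O 2, S 2, halogen 1):
  atom 1: C, bond orders sum to 1 (valence 4) → 3 H
  atom 2: C, bond orders sum to 4 (valence 4) → 0 H
  atom 3: O, bond orders sum to 2 (valence 2) → 0 H
  atom 4: C, bond orders sum to 2 (valence 4) → 2 H
  atom 5: C, bond orders sum to 3 (valence 4) → 1 H
  atom 6: I (halogen, monovalent) → 0 H
  atom 7: C, bond orders sum to 2 (valence 4) → 2 H
  atom 8: C, bond orders sum to 2 (valence 4) → 2 H
  atom 9: C, bond orders sum to 2 (valence 4) → 2 H
  atom 10: C, bond orders sum to 2 (valence 4) → 2 H
  atom 11: C, bond orders sum to 1 (valence 4) → 3 H
Total hydrogens: 17.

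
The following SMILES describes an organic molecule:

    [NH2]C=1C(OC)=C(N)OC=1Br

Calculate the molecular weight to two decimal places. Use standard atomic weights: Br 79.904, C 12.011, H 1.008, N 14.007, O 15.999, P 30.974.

First, the molecular formula is C5H7BrN2O2 (counting implicit H from valence).
  Br: 1 × 79.904 = 79.904
  C: 5 × 12.011 = 60.055
  H: 7 × 1.008 = 7.056
  N: 2 × 14.007 = 28.014
  O: 2 × 15.999 = 31.998
Sum: 1×79.904 + 5×12.011 + 7×1.008 + 2×14.007 + 2×15.999 = 207.027 → 207.03 g/mol.

207.03 g/mol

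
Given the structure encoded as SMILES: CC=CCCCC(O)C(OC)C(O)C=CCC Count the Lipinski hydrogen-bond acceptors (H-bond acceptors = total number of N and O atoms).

N atoms: 0; O atoms: 3.
Lipinski HBA = 0 + 3 = 3.

3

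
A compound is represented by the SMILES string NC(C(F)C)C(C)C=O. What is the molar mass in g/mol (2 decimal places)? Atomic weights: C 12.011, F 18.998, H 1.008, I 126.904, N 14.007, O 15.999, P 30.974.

133.17 g/mol

First, the molecular formula is C6H12FNO (counting implicit H from valence).
  C: 6 × 12.011 = 72.066
  F: 1 × 18.998 = 18.998
  H: 12 × 1.008 = 12.096
  N: 1 × 14.007 = 14.007
  O: 1 × 15.999 = 15.999
Sum: 6×12.011 + 1×18.998 + 12×1.008 + 1×14.007 + 1×15.999 = 133.166 → 133.17 g/mol.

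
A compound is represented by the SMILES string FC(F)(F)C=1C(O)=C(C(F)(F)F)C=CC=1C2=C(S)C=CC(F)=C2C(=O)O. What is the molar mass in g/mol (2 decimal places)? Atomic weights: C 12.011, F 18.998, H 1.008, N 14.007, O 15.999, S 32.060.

400.26 g/mol

First, the molecular formula is C15H7F7O3S (counting implicit H from valence).
  C: 15 × 12.011 = 180.165
  F: 7 × 18.998 = 132.986
  H: 7 × 1.008 = 7.056
  O: 3 × 15.999 = 47.997
  S: 1 × 32.060 = 32.060
Sum: 15×12.011 + 7×18.998 + 7×1.008 + 3×15.999 + 1×32.060 = 400.264 → 400.26 g/mol.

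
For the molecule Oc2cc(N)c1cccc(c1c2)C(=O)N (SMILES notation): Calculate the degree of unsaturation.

Molecular formula: C11H10N2O2.
DoU = (2C + 2 + N − H − X) / 2, where X is the halogen count and O/S are ignored.
    = (2·11 + 2 + 2 − 10 − 0) / 2 = 16 / 2 = 8.

8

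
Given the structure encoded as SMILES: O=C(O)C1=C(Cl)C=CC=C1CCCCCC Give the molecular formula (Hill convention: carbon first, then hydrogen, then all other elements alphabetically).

C13H17ClO2

Walk through each heavy atom and fill implicit hydrogens from standard valence (C 4, N 3, O 2, S 2, halogen 1):
  atom 1: O, bond orders sum to 2 (valence 2) → 0 H
  atom 2: C, bond orders sum to 4 (valence 4) → 0 H
  atom 3: O, bond orders sum to 1 (valence 2) → 1 H
  atom 4: C, bond orders sum to 4 (valence 4) → 0 H
  atom 5: C, bond orders sum to 4 (valence 4) → 0 H
  atom 6: Cl (halogen, monovalent) → 0 H
  atom 7: C, bond orders sum to 3 (valence 4) → 1 H
  atom 8: C, bond orders sum to 3 (valence 4) → 1 H
  atom 9: C, bond orders sum to 3 (valence 4) → 1 H
  atom 10: C, bond orders sum to 4 (valence 4) → 0 H
  atom 11: C, bond orders sum to 2 (valence 4) → 2 H
  atom 12: C, bond orders sum to 2 (valence 4) → 2 H
  atom 13: C, bond orders sum to 2 (valence 4) → 2 H
  atom 14: C, bond orders sum to 2 (valence 4) → 2 H
  atom 15: C, bond orders sum to 2 (valence 4) → 2 H
  atom 16: C, bond orders sum to 1 (valence 4) → 3 H
Totals → C:13, H:17, Cl:1, O:2.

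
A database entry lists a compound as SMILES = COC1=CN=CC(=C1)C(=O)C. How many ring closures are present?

1

In SMILES, each pair of matching ring-closure digits denotes one ring-closing bond; the number of such bonds equals the number of independent rings.
Ring-closure bonds here: 1.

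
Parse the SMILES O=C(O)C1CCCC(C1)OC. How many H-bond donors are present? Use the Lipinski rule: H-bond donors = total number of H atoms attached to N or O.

1

Donors: find every N or O and count the H atoms it carries.
  atom 1 (O): bond orders sum to 2 → 0 H
  atom 3 (O): bond orders sum to 1 → 1 H
  atom 10 (O): bond orders sum to 2 → 0 H
Lipinski HBD = 1.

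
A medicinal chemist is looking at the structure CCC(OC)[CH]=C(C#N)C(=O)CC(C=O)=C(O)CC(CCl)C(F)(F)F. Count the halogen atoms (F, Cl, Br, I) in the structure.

4

Halogen atoms appear at heavy-atom positions 21, 23, 24, 25 (1×Cl, 3×F).
Other groups present: 1 aldehyde, 2 alkene, 1 ether, 1 hydroxyl, 1 ketone, 1 nitrile.
Halogen count: 4.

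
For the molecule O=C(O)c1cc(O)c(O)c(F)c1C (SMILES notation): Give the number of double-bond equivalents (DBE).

5

Molecular formula: C8H7FO4.
DoU = (2C + 2 + N − H − X) / 2, where X is the halogen count and O/S are ignored.
    = (2·8 + 2 + 0 − 7 − 1) / 2 = 10 / 2 = 5.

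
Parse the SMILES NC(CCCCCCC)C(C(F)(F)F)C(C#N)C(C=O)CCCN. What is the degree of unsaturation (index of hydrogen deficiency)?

3

Molecular formula: C17H30F3N3O.
DoU = (2C + 2 + N − H − X) / 2, where X is the halogen count and O/S are ignored.
    = (2·17 + 2 + 3 − 30 − 3) / 2 = 6 / 2 = 3.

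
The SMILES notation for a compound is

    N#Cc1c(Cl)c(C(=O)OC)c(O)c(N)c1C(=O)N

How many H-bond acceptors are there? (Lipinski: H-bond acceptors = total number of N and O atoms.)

7

N atoms: 3; O atoms: 4.
Lipinski HBA = 3 + 4 = 7.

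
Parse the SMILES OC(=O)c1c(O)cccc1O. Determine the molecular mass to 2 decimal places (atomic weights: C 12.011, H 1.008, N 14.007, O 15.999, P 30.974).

154.12 g/mol

First, the molecular formula is C7H6O4 (counting implicit H from valence).
  C: 7 × 12.011 = 84.077
  H: 6 × 1.008 = 6.048
  O: 4 × 15.999 = 63.996
Sum: 7×12.011 + 6×1.008 + 4×15.999 = 154.121 → 154.12 g/mol.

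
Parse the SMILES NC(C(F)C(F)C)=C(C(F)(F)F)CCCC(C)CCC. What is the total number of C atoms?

14

Count every carbon token in the SMILES (each C, including those in ring-closure positions and inside branches).
Carbon count: 14.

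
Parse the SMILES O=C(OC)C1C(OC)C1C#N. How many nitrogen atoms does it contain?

1

Scan the SMILES for N atoms (remember two-letter symbols like Cl and Br are single atoms).
Nitrogen count: 1.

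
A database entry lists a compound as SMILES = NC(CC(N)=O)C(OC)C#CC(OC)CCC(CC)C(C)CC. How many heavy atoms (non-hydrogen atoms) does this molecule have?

23

Every atom symbol written in the SMILES (organic subset) is one heavy atom; implicit H are not written.
Heavy atoms by element → C:18, N:2, O:3.
Total: 23.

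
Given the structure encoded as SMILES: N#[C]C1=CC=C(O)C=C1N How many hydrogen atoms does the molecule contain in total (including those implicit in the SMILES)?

Walk through each heavy atom and fill implicit hydrogens from standard valence (C 4, N 3, O 2, S 2, halogen 1):
  atom 1: N, bond orders sum to 3 (valence 3) → 0 H
  atom 2: C with explicit H count 0
  atom 3: C, bond orders sum to 4 (valence 4) → 0 H
  atom 4: C, bond orders sum to 3 (valence 4) → 1 H
  atom 5: C, bond orders sum to 3 (valence 4) → 1 H
  atom 6: C, bond orders sum to 4 (valence 4) → 0 H
  atom 7: O, bond orders sum to 1 (valence 2) → 1 H
  atom 8: C, bond orders sum to 3 (valence 4) → 1 H
  atom 9: C, bond orders sum to 4 (valence 4) → 0 H
  atom 10: N, bond orders sum to 1 (valence 3) → 2 H
Total hydrogens: 6.

6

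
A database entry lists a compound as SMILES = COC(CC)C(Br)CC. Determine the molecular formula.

Walk through each heavy atom and fill implicit hydrogens from standard valence (C 4, N 3, O 2, S 2, halogen 1):
  atom 1: C, bond orders sum to 1 (valence 4) → 3 H
  atom 2: O, bond orders sum to 2 (valence 2) → 0 H
  atom 3: C, bond orders sum to 3 (valence 4) → 1 H
  atom 4: C, bond orders sum to 2 (valence 4) → 2 H
  atom 5: C, bond orders sum to 1 (valence 4) → 3 H
  atom 6: C, bond orders sum to 3 (valence 4) → 1 H
  atom 7: Br (halogen, monovalent) → 0 H
  atom 8: C, bond orders sum to 2 (valence 4) → 2 H
  atom 9: C, bond orders sum to 1 (valence 4) → 3 H
Totals → C:7, H:15, Br:1, O:1.

C7H15BrO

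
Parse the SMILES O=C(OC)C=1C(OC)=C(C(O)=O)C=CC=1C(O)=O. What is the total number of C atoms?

Count every carbon token in the SMILES (each C, including those in ring-closure positions and inside branches).
Carbon count: 11.

11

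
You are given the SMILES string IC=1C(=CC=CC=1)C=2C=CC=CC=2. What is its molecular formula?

C12H9I

Walk through each heavy atom and fill implicit hydrogens from standard valence (C 4, N 3, O 2, S 2, halogen 1):
  atom 1: I (halogen, monovalent) → 0 H
  atom 2: C, bond orders sum to 4 (valence 4) → 0 H
  atom 3: C, bond orders sum to 4 (valence 4) → 0 H
  atom 4: C, bond orders sum to 3 (valence 4) → 1 H
  atom 5: C, bond orders sum to 3 (valence 4) → 1 H
  atom 6: C, bond orders sum to 3 (valence 4) → 1 H
  atom 7: C, bond orders sum to 3 (valence 4) → 1 H
  atom 8: C, bond orders sum to 4 (valence 4) → 0 H
  atom 9: C, bond orders sum to 3 (valence 4) → 1 H
  atom 10: C, bond orders sum to 3 (valence 4) → 1 H
  atom 11: C, bond orders sum to 3 (valence 4) → 1 H
  atom 12: C, bond orders sum to 3 (valence 4) → 1 H
  atom 13: C, bond orders sum to 3 (valence 4) → 1 H
Totals → C:12, H:9, I:1.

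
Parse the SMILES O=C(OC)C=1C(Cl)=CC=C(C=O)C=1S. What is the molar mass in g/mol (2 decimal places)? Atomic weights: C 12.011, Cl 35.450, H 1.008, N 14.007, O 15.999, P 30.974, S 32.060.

230.66 g/mol

First, the molecular formula is C9H7ClO3S (counting implicit H from valence).
  C: 9 × 12.011 = 108.099
  Cl: 1 × 35.450 = 35.450
  H: 7 × 1.008 = 7.056
  O: 3 × 15.999 = 47.997
  S: 1 × 32.060 = 32.060
Sum: 9×12.011 + 1×35.450 + 7×1.008 + 3×15.999 + 1×32.060 = 230.662 → 230.66 g/mol.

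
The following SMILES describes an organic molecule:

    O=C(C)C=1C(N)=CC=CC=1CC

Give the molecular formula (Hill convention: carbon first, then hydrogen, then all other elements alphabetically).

C10H13NO

Walk through each heavy atom and fill implicit hydrogens from standard valence (C 4, N 3, O 2, S 2, halogen 1):
  atom 1: O, bond orders sum to 2 (valence 2) → 0 H
  atom 2: C, bond orders sum to 4 (valence 4) → 0 H
  atom 3: C, bond orders sum to 1 (valence 4) → 3 H
  atom 4: C, bond orders sum to 4 (valence 4) → 0 H
  atom 5: C, bond orders sum to 4 (valence 4) → 0 H
  atom 6: N, bond orders sum to 1 (valence 3) → 2 H
  atom 7: C, bond orders sum to 3 (valence 4) → 1 H
  atom 8: C, bond orders sum to 3 (valence 4) → 1 H
  atom 9: C, bond orders sum to 3 (valence 4) → 1 H
  atom 10: C, bond orders sum to 4 (valence 4) → 0 H
  atom 11: C, bond orders sum to 2 (valence 4) → 2 H
  atom 12: C, bond orders sum to 1 (valence 4) → 3 H
Totals → C:10, H:13, N:1, O:1.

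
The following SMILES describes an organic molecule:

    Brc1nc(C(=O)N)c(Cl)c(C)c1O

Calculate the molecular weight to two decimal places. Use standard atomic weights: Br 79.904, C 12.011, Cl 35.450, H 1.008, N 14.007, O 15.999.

First, the molecular formula is C7H6BrClN2O2 (counting implicit H from valence).
  Br: 1 × 79.904 = 79.904
  C: 7 × 12.011 = 84.077
  Cl: 1 × 35.450 = 35.450
  H: 6 × 1.008 = 6.048
  N: 2 × 14.007 = 28.014
  O: 2 × 15.999 = 31.998
Sum: 1×79.904 + 7×12.011 + 1×35.450 + 6×1.008 + 2×14.007 + 2×15.999 = 265.491 → 265.49 g/mol.

265.49 g/mol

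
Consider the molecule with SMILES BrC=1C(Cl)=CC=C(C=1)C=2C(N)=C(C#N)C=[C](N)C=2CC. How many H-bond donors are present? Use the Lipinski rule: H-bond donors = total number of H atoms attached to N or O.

4

Donors: find every N or O and count the H atoms it carries.
  atom 11 (N): bond orders sum to 1 → 2 H
  atom 14 (N): bond orders sum to 3 → 0 H
  atom 17 (N): bond orders sum to 1 → 2 H
Lipinski HBD = 4.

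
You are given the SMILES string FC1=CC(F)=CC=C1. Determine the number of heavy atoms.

Every atom symbol written in the SMILES (organic subset) is one heavy atom; implicit H are not written.
Heavy atoms by element → C:6, F:2.
Total: 8.

8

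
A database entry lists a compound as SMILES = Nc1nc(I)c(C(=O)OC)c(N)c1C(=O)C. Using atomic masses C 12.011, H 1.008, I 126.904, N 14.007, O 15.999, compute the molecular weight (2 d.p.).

First, the molecular formula is C9H10IN3O3 (counting implicit H from valence).
  C: 9 × 12.011 = 108.099
  H: 10 × 1.008 = 10.080
  I: 1 × 126.904 = 126.904
  N: 3 × 14.007 = 42.021
  O: 3 × 15.999 = 47.997
Sum: 9×12.011 + 10×1.008 + 1×126.904 + 3×14.007 + 3×15.999 = 335.101 → 335.10 g/mol.

335.10 g/mol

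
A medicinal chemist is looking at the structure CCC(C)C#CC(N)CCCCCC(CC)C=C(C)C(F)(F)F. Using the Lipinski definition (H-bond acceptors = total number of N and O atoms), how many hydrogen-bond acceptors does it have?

1

N atoms: 1; O atoms: 0.
Lipinski HBA = 1 + 0 = 1.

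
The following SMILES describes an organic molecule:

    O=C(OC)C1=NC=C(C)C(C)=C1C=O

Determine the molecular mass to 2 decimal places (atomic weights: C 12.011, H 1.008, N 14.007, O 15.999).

First, the molecular formula is C10H11NO3 (counting implicit H from valence).
  C: 10 × 12.011 = 120.110
  H: 11 × 1.008 = 11.088
  N: 1 × 14.007 = 14.007
  O: 3 × 15.999 = 47.997
Sum: 10×12.011 + 11×1.008 + 1×14.007 + 3×15.999 = 193.202 → 193.20 g/mol.

193.20 g/mol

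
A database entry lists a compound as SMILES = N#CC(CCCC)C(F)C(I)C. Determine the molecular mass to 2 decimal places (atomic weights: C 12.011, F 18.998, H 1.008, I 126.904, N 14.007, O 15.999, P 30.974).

First, the molecular formula is C9H15FIN (counting implicit H from valence).
  C: 9 × 12.011 = 108.099
  F: 1 × 18.998 = 18.998
  H: 15 × 1.008 = 15.120
  I: 1 × 126.904 = 126.904
  N: 1 × 14.007 = 14.007
Sum: 9×12.011 + 1×18.998 + 15×1.008 + 1×126.904 + 1×14.007 = 283.128 → 283.13 g/mol.

283.13 g/mol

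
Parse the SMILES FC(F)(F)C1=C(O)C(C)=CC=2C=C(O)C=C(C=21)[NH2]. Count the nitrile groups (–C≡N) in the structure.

0

Scan the SMILES for the nitrile motif — none present.
Groups that are present: 2 hydroxyl, 1 primary amine.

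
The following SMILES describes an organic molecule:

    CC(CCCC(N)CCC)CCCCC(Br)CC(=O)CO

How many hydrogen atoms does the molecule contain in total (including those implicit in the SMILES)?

Walk through each heavy atom and fill implicit hydrogens from standard valence (C 4, N 3, O 2, S 2, halogen 1):
  atom 1: C, bond orders sum to 1 (valence 4) → 3 H
  atom 2: C, bond orders sum to 3 (valence 4) → 1 H
  atom 3: C, bond orders sum to 2 (valence 4) → 2 H
  atom 4: C, bond orders sum to 2 (valence 4) → 2 H
  atom 5: C, bond orders sum to 2 (valence 4) → 2 H
  atom 6: C, bond orders sum to 3 (valence 4) → 1 H
  atom 7: N, bond orders sum to 1 (valence 3) → 2 H
  atom 8: C, bond orders sum to 2 (valence 4) → 2 H
  atom 9: C, bond orders sum to 2 (valence 4) → 2 H
  atom 10: C, bond orders sum to 1 (valence 4) → 3 H
  atom 11: C, bond orders sum to 2 (valence 4) → 2 H
  atom 12: C, bond orders sum to 2 (valence 4) → 2 H
  atom 13: C, bond orders sum to 2 (valence 4) → 2 H
  atom 14: C, bond orders sum to 2 (valence 4) → 2 H
  atom 15: C, bond orders sum to 3 (valence 4) → 1 H
  atom 16: Br (halogen, monovalent) → 0 H
  atom 17: C, bond orders sum to 2 (valence 4) → 2 H
  atom 18: C, bond orders sum to 4 (valence 4) → 0 H
  atom 19: O, bond orders sum to 2 (valence 2) → 0 H
  atom 20: C, bond orders sum to 2 (valence 4) → 2 H
  atom 21: O, bond orders sum to 1 (valence 2) → 1 H
Total hydrogens: 34.

34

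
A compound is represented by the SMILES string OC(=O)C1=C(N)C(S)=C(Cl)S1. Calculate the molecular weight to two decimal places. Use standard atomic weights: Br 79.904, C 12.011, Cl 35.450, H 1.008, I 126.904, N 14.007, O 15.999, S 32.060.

209.66 g/mol

First, the molecular formula is C5H4ClNO2S2 (counting implicit H from valence).
  C: 5 × 12.011 = 60.055
  Cl: 1 × 35.450 = 35.450
  H: 4 × 1.008 = 4.032
  N: 1 × 14.007 = 14.007
  O: 2 × 15.999 = 31.998
  S: 2 × 32.060 = 64.120
Sum: 5×12.011 + 1×35.450 + 4×1.008 + 1×14.007 + 2×15.999 + 2×32.060 = 209.662 → 209.66 g/mol.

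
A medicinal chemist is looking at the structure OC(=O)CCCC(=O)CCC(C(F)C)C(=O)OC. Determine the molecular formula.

C12H19FO5

Walk through each heavy atom and fill implicit hydrogens from standard valence (C 4, N 3, O 2, S 2, halogen 1):
  atom 1: O, bond orders sum to 1 (valence 2) → 1 H
  atom 2: C, bond orders sum to 4 (valence 4) → 0 H
  atom 3: O, bond orders sum to 2 (valence 2) → 0 H
  atom 4: C, bond orders sum to 2 (valence 4) → 2 H
  atom 5: C, bond orders sum to 2 (valence 4) → 2 H
  atom 6: C, bond orders sum to 2 (valence 4) → 2 H
  atom 7: C, bond orders sum to 4 (valence 4) → 0 H
  atom 8: O, bond orders sum to 2 (valence 2) → 0 H
  atom 9: C, bond orders sum to 2 (valence 4) → 2 H
  atom 10: C, bond orders sum to 2 (valence 4) → 2 H
  atom 11: C, bond orders sum to 3 (valence 4) → 1 H
  atom 12: C, bond orders sum to 3 (valence 4) → 1 H
  atom 13: F (halogen, monovalent) → 0 H
  atom 14: C, bond orders sum to 1 (valence 4) → 3 H
  atom 15: C, bond orders sum to 4 (valence 4) → 0 H
  atom 16: O, bond orders sum to 2 (valence 2) → 0 H
  atom 17: O, bond orders sum to 2 (valence 2) → 0 H
  atom 18: C, bond orders sum to 1 (valence 4) → 3 H
Totals → C:12, H:19, F:1, O:5.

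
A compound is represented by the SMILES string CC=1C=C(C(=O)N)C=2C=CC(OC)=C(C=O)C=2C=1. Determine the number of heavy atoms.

Every atom symbol written in the SMILES (organic subset) is one heavy atom; implicit H are not written.
Heavy atoms by element → C:14, N:1, O:3.
Total: 18.

18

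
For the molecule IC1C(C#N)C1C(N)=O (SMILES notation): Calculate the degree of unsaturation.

Degree of unsaturation = (number of rings) + (number of π bonds).
Ring closures in the SMILES: 1.
π bonds: 1 double bond (each 1 DoU), 1 triple bond (each 2 DoU) → 3 DoU from unsaturation.
Total DoU = 1 + 3 = 4.

4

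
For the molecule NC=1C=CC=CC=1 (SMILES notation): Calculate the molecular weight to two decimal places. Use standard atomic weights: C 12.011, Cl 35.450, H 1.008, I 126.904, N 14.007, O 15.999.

First, the molecular formula is C6H7N (counting implicit H from valence).
  C: 6 × 12.011 = 72.066
  H: 7 × 1.008 = 7.056
  N: 1 × 14.007 = 14.007
Sum: 6×12.011 + 7×1.008 + 1×14.007 = 93.129 → 93.13 g/mol.

93.13 g/mol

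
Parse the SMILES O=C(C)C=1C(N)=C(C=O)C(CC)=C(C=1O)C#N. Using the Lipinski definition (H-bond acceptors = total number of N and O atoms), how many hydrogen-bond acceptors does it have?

5

N atoms: 2; O atoms: 3.
Lipinski HBA = 2 + 3 = 5.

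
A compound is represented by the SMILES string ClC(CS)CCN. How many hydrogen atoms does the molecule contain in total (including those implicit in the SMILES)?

10

Walk through each heavy atom and fill implicit hydrogens from standard valence (C 4, N 3, O 2, S 2, halogen 1):
  atom 1: Cl (halogen, monovalent) → 0 H
  atom 2: C, bond orders sum to 3 (valence 4) → 1 H
  atom 3: C, bond orders sum to 2 (valence 4) → 2 H
  atom 4: S, bond orders sum to 1 (valence 2) → 1 H
  atom 5: C, bond orders sum to 2 (valence 4) → 2 H
  atom 6: C, bond orders sum to 2 (valence 4) → 2 H
  atom 7: N, bond orders sum to 1 (valence 3) → 2 H
Total hydrogens: 10.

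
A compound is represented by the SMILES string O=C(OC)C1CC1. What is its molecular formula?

Walk through each heavy atom and fill implicit hydrogens from standard valence (C 4, N 3, O 2, S 2, halogen 1):
  atom 1: O, bond orders sum to 2 (valence 2) → 0 H
  atom 2: C, bond orders sum to 4 (valence 4) → 0 H
  atom 3: O, bond orders sum to 2 (valence 2) → 0 H
  atom 4: C, bond orders sum to 1 (valence 4) → 3 H
  atom 5: C, bond orders sum to 3 (valence 4) → 1 H
  atom 6: C, bond orders sum to 2 (valence 4) → 2 H
  atom 7: C, bond orders sum to 2 (valence 4) → 2 H
Totals → C:5, H:8, O:2.
In Hill order: C5H8O2.

C5H8O2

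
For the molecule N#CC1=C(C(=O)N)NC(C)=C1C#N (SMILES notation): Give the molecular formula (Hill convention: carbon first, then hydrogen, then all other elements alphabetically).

C8H6N4O

Walk through each heavy atom and fill implicit hydrogens from standard valence (C 4, N 3, O 2, S 2, halogen 1):
  atom 1: N, bond orders sum to 3 (valence 3) → 0 H
  atom 2: C, bond orders sum to 4 (valence 4) → 0 H
  atom 3: C, bond orders sum to 4 (valence 4) → 0 H
  atom 4: C, bond orders sum to 4 (valence 4) → 0 H
  atom 5: C, bond orders sum to 4 (valence 4) → 0 H
  atom 6: O, bond orders sum to 2 (valence 2) → 0 H
  atom 7: N, bond orders sum to 1 (valence 3) → 2 H
  atom 8: N, bond orders sum to 2 (valence 3) → 1 H
  atom 9: C, bond orders sum to 4 (valence 4) → 0 H
  atom 10: C, bond orders sum to 1 (valence 4) → 3 H
  atom 11: C, bond orders sum to 4 (valence 4) → 0 H
  atom 12: C, bond orders sum to 4 (valence 4) → 0 H
  atom 13: N, bond orders sum to 3 (valence 3) → 0 H
Totals → C:8, H:6, N:4, O:1.
In Hill order: C8H6N4O.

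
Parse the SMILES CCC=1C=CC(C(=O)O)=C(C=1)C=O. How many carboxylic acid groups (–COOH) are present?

The carboxylic acid motif appears at heavy-atom position 7 in the SMILES.
Other groups present: 1 aldehyde.
Carboxylic acid count: 1.

1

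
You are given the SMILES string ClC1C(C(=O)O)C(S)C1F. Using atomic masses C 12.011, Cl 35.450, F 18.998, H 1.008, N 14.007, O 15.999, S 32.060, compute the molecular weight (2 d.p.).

First, the molecular formula is C5H6ClFO2S (counting implicit H from valence).
  C: 5 × 12.011 = 60.055
  Cl: 1 × 35.450 = 35.450
  F: 1 × 18.998 = 18.998
  H: 6 × 1.008 = 6.048
  O: 2 × 15.999 = 31.998
  S: 1 × 32.060 = 32.060
Sum: 5×12.011 + 1×35.450 + 1×18.998 + 6×1.008 + 2×15.999 + 1×32.060 = 184.609 → 184.61 g/mol.

184.61 g/mol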